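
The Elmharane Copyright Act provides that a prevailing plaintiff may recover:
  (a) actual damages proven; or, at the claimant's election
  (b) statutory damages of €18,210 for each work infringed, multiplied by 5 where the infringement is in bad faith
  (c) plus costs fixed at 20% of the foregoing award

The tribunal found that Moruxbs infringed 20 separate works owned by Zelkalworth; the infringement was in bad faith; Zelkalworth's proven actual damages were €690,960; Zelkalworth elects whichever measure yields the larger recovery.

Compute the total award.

Statutory damages: 20 × €18,210 = €364,200
Multiplied by 5: 5 × €364,200 = €1,821,000
Greater of actual damages (€690,960) or enhanced statutory damages (€1,821,000): €1,821,000
Costs: 20% of €1,821,000 = €364,200
Award plus costs: €1,821,000 + €364,200 = €2,185,200

Award: €2,185,200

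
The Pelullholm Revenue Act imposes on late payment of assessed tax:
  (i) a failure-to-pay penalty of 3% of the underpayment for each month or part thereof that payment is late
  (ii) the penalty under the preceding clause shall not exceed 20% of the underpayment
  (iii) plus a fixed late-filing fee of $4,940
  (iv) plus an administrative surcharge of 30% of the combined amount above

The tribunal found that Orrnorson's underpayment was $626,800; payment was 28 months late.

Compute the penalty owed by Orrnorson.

Penalty: $169,390

Accrued rate: 3% × 28 = 84%, capped at 20% → 20%
Failure-to-pay penalty: 20% of $626,800 = $125,360
Penalty before surcharge: $125,360 + $4,940 = $130,300
Administrative surcharge: 30% of $130,300 = $39,090
Total penalty: $130,300 + $39,090 = $169,390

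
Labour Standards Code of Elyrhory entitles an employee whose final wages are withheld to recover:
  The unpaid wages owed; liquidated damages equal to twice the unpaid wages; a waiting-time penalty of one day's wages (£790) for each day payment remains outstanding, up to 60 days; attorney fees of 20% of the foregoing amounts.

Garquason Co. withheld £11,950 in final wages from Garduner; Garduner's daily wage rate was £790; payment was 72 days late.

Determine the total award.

£99,900

Doubled: 2 × £11,950 = £23,900
Penalty days: min(72, 60) = 60
Waiting-time penalty: 60 × £790 = £47,400
Subtotal: £11,950 + £23,900 + £47,400 = £83,250
Attorney fees: 20% of £83,250 = £16,650
Total award: £83,250 + £16,650 = £99,900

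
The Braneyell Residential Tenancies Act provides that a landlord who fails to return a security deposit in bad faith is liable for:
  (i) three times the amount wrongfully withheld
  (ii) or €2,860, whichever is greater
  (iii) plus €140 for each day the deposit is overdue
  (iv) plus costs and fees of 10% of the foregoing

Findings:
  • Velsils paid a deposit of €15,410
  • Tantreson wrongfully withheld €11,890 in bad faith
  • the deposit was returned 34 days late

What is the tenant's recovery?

Trebled: 3 × €11,890 = €35,670
Minimum €2,860: €35,670 meets the minimum, no increase.
Late-return penalty: 34 × €140 = €4,760
Damages plus late penalty: €35,670 + €4,760 = €40,430
Costs and fees: 10% of €40,430 = €4,043
Total recovery: €40,430 + €4,043 = €44,473

€44,473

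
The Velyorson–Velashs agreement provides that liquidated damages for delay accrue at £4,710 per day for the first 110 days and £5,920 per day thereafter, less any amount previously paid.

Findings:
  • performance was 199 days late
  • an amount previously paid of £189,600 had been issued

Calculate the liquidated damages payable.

Liquidated damages: £855,380

First 110 days: 110 × £4,710 = £518,100
Remaining days: (199 − 110) × £5,920 = £526,880
Accrued per-day damages: £518,100 + £526,880 = £1,044,980
Less amount previously paid: £1,044,980 − £189,600 = £855,380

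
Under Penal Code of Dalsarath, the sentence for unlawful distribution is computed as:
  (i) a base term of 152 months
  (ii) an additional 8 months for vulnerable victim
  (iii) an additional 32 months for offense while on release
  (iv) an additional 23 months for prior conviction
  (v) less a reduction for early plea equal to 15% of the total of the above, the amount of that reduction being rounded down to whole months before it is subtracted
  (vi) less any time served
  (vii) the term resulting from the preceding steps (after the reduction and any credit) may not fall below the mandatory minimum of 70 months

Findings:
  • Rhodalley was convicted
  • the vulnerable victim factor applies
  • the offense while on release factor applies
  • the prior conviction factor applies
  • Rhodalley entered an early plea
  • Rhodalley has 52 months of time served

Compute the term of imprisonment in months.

Vulnerable victim enhancement: +8 months
Offense while on release enhancement: +32 months
Prior conviction enhancement: +23 months
Adjusted term: 152 months + 8 months + 32 months + 23 months = 215 months
Early plea reduction: 15% of 215 months = 32 months (rounded down)
After reduction: 215 − 32 = 183 months
Less time served: 183 months − 52 months = 131 months
Minimum 70 months: 131 months meets the minimum, no increase.

131 months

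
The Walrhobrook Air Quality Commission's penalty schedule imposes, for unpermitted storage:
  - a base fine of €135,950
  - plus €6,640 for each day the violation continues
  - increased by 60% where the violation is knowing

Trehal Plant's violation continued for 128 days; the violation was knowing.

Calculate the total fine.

Per-day component: 128 × €6,640 = €849,920
Base plus per-day: €135,950 + €849,920 = €985,870
Enhancement: 60% of €985,870 = €591,522
Enhanced fine: €985,870 + €591,522 = €1,577,392

€1,577,392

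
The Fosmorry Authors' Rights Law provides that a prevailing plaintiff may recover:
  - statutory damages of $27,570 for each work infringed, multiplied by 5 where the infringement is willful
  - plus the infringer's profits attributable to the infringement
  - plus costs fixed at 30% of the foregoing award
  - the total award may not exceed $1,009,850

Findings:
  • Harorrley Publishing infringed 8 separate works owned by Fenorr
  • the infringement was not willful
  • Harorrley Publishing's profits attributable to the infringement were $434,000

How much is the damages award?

$850,928

Statutory damages: 8 × $27,570 = $220,560
Infringement not willful: no ×5 enhancement.
Combined award: $220,560 + $434,000 = $654,560
Costs: 30% of $654,560 = $196,368
Award plus costs: $654,560 + $196,368 = $850,928
Cap at $1,009,850: $850,928 is within the cap, no reduction.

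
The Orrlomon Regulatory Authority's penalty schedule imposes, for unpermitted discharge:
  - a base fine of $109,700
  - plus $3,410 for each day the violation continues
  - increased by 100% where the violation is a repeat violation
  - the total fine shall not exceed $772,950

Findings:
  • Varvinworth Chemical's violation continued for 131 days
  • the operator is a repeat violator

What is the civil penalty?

Per-day component: 131 × $3,410 = $446,710
Base plus per-day: $109,700 + $446,710 = $556,410
Enhancement: 100% of $556,410 = $556,410
Enhanced fine: $556,410 + $556,410 = $1,112,820
Cap at $772,950: $1,112,820 exceeds the cap → $772,950

$772,950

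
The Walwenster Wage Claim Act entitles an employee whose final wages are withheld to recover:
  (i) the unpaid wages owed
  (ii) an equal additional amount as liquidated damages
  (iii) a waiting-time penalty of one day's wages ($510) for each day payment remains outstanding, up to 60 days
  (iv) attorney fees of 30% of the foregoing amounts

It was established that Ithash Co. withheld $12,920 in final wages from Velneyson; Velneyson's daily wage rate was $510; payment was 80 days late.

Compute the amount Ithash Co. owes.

Liquidated damages (equal amount): $12,920
Penalty days: min(80, 60) = 60
Waiting-time penalty: 60 × $510 = $30,600
Subtotal: $12,920 + $12,920 + $30,600 = $56,440
Attorney fees: 30% of $56,440 = $16,932
Total award: $56,440 + $16,932 = $73,372

$73,372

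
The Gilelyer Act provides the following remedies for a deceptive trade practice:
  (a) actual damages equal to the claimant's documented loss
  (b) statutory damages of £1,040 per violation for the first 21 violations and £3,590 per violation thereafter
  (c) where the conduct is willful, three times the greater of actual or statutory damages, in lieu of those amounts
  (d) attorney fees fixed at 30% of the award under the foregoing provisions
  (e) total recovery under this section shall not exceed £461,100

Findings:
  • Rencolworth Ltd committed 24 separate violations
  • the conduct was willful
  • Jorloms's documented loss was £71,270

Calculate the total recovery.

First 21 violations: 21 × £1,040 = £21,840
Remaining violations: (24 − 21) × £3,590 = £10,770
Statutory damages: £21,840 + £10,770 = £32,610
Greater of actual damages (£71,270) or statutory damages (£32,610): £71,270
Trebled: 3 × £71,270 = £213,810
Attorney fees: 30% of £213,810 = £64,143
Total before cap: £213,810 + £64,143 = £277,953
Cap at £461,100: £277,953 is within the cap, no reduction.

£277,953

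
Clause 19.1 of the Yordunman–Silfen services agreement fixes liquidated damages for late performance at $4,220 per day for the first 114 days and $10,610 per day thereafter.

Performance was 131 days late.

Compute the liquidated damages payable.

First 114 days: 114 × $4,220 = $481,080
Remaining days: (131 − 114) × $10,610 = $180,370
Accrued per-day damages: $481,080 + $180,370 = $661,450

$661,450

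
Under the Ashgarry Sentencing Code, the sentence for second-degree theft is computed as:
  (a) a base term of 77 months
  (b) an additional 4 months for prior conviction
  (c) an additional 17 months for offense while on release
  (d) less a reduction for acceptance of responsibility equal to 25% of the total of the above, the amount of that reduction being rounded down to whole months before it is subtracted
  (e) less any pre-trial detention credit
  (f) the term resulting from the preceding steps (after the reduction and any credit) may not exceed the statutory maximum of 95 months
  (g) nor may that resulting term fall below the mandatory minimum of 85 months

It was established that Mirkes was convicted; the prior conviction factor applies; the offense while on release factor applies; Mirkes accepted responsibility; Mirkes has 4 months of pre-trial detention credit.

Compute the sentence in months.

85 months

Prior conviction enhancement: +4 months
Offense while on release enhancement: +17 months
Adjusted term: 77 months + 4 months + 17 months = 98 months
Acceptance of responsibility reduction: 25% of 98 months = 24 months (rounded down)
After reduction: 98 − 24 = 74 months
Less pre-trial detention credit: 74 months − 4 months = 70 months
Cap at 95 months: 70 months is within the cap, no reduction.
Minimum 85 months: 70 months is below the minimum → 85 months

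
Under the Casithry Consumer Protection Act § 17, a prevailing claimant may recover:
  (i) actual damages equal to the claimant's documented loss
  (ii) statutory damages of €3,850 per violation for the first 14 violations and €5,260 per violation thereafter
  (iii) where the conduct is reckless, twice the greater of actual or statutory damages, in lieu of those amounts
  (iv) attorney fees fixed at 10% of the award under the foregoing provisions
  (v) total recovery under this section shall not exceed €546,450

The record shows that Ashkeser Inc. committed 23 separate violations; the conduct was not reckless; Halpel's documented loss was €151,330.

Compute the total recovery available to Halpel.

First 14 violations: 14 × €3,850 = €53,900
Remaining violations: (23 − 14) × €5,260 = €47,340
Statutory damages: €53,900 + €47,340 = €101,240
Conduct not reckless: the in-lieu enhancement does not apply.
Actual plus statutory damages: €151,330 + €101,240 = €252,570
Attorney fees: 10% of €252,570 = €25,257
Total before cap: €252,570 + €25,257 = €277,827
Cap at €546,450: €277,827 is within the cap, no reduction.

€277,827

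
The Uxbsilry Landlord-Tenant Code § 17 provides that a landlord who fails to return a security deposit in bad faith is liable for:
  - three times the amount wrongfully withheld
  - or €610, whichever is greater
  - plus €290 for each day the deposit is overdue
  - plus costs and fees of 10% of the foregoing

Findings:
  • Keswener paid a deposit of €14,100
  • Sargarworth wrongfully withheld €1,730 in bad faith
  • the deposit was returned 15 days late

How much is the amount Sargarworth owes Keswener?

€10,494

Trebled: 3 × €1,730 = €5,190
Minimum €610: €5,190 meets the minimum, no increase.
Late-return penalty: 15 × €290 = €4,350
Damages plus late penalty: €5,190 + €4,350 = €9,540
Costs and fees: 10% of €9,540 = €954
Total recovery: €9,540 + €954 = €10,494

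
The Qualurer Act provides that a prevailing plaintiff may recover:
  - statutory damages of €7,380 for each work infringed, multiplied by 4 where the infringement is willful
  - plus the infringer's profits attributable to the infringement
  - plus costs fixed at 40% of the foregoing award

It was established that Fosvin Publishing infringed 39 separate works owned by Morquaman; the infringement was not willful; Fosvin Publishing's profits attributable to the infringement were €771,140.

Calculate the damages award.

Statutory damages: 39 × €7,380 = €287,820
Infringement not willful: no ×4 enhancement.
Combined award: €287,820 + €771,140 = €1,058,960
Costs: 40% of €1,058,960 = €423,584
Award plus costs: €1,058,960 + €423,584 = €1,482,544

€1,482,544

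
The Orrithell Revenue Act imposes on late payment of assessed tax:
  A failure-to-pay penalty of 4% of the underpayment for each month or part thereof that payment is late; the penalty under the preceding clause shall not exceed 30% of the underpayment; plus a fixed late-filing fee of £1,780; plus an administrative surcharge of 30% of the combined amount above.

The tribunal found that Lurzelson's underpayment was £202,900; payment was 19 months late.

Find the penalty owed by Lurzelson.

Accrued rate: 4% × 19 = 76%, capped at 30% → 30%
Failure-to-pay penalty: 30% of £202,900 = £60,870
Penalty before surcharge: £60,870 + £1,780 = £62,650
Administrative surcharge: 30% of £62,650 = £18,795
Total penalty: £62,650 + £18,795 = £81,445

£81,445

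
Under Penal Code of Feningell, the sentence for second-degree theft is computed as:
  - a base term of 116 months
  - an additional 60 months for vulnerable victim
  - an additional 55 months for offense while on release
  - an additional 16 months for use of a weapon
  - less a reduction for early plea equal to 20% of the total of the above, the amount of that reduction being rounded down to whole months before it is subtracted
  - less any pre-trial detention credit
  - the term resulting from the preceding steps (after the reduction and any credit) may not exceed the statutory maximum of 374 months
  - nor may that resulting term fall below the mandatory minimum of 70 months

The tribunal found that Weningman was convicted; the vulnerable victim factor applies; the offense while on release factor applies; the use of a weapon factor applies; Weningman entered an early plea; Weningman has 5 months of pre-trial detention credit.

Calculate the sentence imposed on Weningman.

Vulnerable victim enhancement: +60 months
Offense while on release enhancement: +55 months
Use of a weapon enhancement: +16 months
Adjusted term: 116 months + 60 months + 55 months + 16 months = 247 months
Early plea reduction: 20% of 247 months = 49 months (rounded down)
After reduction: 247 − 49 = 198 months
Less pre-trial detention credit: 198 months − 5 months = 193 months
Cap at 374 months: 193 months is within the cap, no reduction.
Minimum 70 months: 193 months meets the minimum, no increase.

193 months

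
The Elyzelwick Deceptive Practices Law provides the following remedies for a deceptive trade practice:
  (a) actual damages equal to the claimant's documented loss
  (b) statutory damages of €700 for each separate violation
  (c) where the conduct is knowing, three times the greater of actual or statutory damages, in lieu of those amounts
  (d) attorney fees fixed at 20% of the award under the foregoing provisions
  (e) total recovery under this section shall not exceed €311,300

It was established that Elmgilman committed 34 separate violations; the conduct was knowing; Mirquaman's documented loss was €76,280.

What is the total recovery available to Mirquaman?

€274,608

Statutory damages: 34 × €700 = €23,800
Greater of actual damages (€76,280) or statutory damages (€23,800): €76,280
Trebled: 3 × €76,280 = €228,840
Attorney fees: 20% of €228,840 = €45,768
Total before cap: €228,840 + €45,768 = €274,608
Cap at €311,300: €274,608 is within the cap, no reduction.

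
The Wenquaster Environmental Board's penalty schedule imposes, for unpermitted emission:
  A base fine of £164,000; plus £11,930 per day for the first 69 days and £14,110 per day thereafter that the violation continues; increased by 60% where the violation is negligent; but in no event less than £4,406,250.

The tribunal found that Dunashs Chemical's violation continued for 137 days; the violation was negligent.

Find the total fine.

First 69 days: 69 × £11,930 = £823,170
Remaining days: (137 − 69) × £14,110 = £959,480
Per-day component: £823,170 + £959,480 = £1,782,650
Base plus per-day: £164,000 + £1,782,650 = £1,946,650
Enhancement: 60% of £1,946,650 = £1,167,990
Enhanced fine: £1,946,650 + £1,167,990 = £3,114,640
Minimum £4,406,250: £3,114,640 is below the minimum → £4,406,250

£4,406,250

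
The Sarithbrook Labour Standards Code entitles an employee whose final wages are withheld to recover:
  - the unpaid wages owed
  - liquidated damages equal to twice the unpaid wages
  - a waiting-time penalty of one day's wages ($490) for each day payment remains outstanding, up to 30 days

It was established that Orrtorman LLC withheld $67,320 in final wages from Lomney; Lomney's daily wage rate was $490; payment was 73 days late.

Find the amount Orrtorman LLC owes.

$216,660

Doubled: 2 × $67,320 = $134,640
Penalty days: min(73, 30) = 30
Waiting-time penalty: 30 × $490 = $14,700
Total award: $67,320 + $134,640 + $14,700 = $216,660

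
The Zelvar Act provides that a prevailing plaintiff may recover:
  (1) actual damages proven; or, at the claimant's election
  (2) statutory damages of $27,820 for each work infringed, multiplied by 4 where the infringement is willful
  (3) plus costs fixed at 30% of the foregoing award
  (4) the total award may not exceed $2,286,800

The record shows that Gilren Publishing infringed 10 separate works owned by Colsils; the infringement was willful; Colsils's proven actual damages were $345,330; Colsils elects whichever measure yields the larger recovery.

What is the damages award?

$1,446,640

Statutory damages: 10 × $27,820 = $278,200
Multiplied by 4: 4 × $278,200 = $1,112,800
Greater of actual damages ($345,330) or enhanced statutory damages ($1,112,800): $1,112,800
Costs: 30% of $1,112,800 = $333,840
Award plus costs: $1,112,800 + $333,840 = $1,446,640
Cap at $2,286,800: $1,446,640 is within the cap, no reduction.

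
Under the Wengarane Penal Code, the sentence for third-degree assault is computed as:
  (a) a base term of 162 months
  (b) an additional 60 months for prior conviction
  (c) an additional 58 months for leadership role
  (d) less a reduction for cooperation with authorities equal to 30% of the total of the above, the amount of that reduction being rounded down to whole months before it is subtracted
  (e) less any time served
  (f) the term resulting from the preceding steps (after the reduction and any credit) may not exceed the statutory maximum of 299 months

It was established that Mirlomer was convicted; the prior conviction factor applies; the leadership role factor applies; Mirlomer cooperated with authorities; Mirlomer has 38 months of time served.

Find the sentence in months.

Prior conviction enhancement: +60 months
Leadership role enhancement: +58 months
Adjusted term: 162 months + 60 months + 58 months = 280 months
Cooperation with authorities reduction: 30% of 280 months = 84 months (rounded down)
After reduction: 280 − 84 = 196 months
Less time served: 196 months − 38 months = 158 months
Cap at 299 months: 158 months is within the cap, no reduction.

158 months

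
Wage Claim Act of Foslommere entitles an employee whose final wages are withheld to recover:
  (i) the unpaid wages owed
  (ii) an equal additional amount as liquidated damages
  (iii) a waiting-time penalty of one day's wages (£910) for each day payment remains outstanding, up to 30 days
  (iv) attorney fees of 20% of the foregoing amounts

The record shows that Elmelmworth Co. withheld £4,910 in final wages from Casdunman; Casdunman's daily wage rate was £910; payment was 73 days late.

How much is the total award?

Liquidated damages (equal amount): £4,910
Penalty days: min(73, 30) = 30
Waiting-time penalty: 30 × £910 = £27,300
Subtotal: £4,910 + £4,910 + £27,300 = £37,120
Attorney fees: 20% of £37,120 = £7,424
Total award: £37,120 + £7,424 = £44,544

£44,544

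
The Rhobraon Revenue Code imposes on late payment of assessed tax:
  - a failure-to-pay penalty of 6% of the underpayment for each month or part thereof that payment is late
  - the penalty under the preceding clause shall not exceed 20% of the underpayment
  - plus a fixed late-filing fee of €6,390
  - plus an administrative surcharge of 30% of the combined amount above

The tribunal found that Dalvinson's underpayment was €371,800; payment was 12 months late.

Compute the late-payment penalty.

€104,975

Accrued rate: 6% × 12 = 72%, capped at 20% → 20%
Failure-to-pay penalty: 20% of €371,800 = €74,360
Penalty before surcharge: €74,360 + €6,390 = €80,750
Administrative surcharge: 30% of €80,750 = €24,225
Total penalty: €80,750 + €24,225 = €104,975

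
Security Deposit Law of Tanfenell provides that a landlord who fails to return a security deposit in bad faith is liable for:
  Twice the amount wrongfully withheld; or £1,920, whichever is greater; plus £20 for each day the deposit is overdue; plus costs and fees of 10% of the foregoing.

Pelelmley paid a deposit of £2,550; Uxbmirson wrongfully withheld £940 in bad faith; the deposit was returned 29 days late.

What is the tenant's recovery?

£2,750

Doubled: 2 × £940 = £1,880
Minimum £1,920: £1,880 is below the minimum → £1,920
Late-return penalty: 29 × £20 = £580
Damages plus late penalty: £1,920 + £580 = £2,500
Costs and fees: 10% of £2,500 = £250
Total recovery: £2,500 + £250 = £2,750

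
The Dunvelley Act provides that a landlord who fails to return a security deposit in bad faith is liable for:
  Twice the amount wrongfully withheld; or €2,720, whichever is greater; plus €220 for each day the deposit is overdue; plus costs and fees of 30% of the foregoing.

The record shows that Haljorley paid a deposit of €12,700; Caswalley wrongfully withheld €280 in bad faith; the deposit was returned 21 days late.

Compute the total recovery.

Doubled: 2 × €280 = €560
Minimum €2,720: €560 is below the minimum → €2,720
Late-return penalty: 21 × €220 = €4,620
Damages plus late penalty: €2,720 + €4,620 = €7,340
Costs and fees: 30% of €7,340 = €2,202
Total recovery: €7,340 + €2,202 = €9,542

€9,542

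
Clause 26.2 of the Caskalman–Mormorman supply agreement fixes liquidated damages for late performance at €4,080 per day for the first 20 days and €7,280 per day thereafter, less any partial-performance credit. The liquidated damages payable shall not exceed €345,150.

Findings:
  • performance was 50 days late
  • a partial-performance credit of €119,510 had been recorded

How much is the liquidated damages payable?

€180,490

First 20 days: 20 × €4,080 = €81,600
Remaining days: (50 − 20) × €7,280 = €218,400
Accrued per-day damages: €81,600 + €218,400 = €300,000
Less partial-performance credit: €300,000 − €119,510 = €180,490
Cap at €345,150: €180,490 is within the cap, no reduction.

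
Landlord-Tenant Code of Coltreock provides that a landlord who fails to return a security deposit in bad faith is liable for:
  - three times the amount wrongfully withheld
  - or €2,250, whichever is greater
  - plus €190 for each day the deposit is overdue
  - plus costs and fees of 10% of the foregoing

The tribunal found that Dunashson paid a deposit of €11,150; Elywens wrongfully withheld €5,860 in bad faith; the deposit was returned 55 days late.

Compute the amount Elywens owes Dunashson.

€30,833

Trebled: 3 × €5,860 = €17,580
Minimum €2,250: €17,580 meets the minimum, no increase.
Late-return penalty: 55 × €190 = €10,450
Damages plus late penalty: €17,580 + €10,450 = €28,030
Costs and fees: 10% of €28,030 = €2,803
Total recovery: €28,030 + €2,803 = €30,833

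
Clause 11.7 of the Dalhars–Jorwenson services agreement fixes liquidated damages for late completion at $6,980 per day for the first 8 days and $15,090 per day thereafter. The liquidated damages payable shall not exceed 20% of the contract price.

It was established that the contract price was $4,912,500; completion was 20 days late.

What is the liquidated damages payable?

$236,920

First 8 days: 8 × $6,980 = $55,840
Remaining days: (20 − 8) × $15,090 = $181,080
Accrued per-day damages: $55,840 + $181,080 = $236,920
Cap: 20% of $4,912,500 = $982,500
Cap at $982,500: $236,920 is within the cap, no reduction.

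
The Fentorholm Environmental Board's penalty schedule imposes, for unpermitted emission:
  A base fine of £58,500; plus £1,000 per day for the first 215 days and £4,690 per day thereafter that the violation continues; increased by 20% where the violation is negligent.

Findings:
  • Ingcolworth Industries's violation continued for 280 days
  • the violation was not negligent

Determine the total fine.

£578,350

First 215 days: 215 × £1,000 = £215,000
Remaining days: (280 − 215) × £4,690 = £304,850
Per-day component: £215,000 + £304,850 = £519,850
Base plus per-day: £58,500 + £519,850 = £578,350
The violation was not negligent: no 20% increase.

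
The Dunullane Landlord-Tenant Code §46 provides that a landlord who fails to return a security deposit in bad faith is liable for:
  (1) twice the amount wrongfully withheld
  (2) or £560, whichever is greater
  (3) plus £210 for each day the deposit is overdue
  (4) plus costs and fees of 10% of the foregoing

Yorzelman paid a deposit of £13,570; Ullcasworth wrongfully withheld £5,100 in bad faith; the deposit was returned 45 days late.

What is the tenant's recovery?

Doubled: 2 × £5,100 = £10,200
Minimum £560: £10,200 meets the minimum, no increase.
Late-return penalty: 45 × £210 = £9,450
Damages plus late penalty: £10,200 + £9,450 = £19,650
Costs and fees: 10% of £19,650 = £1,965
Total recovery: £19,650 + £1,965 = £21,615

£21,615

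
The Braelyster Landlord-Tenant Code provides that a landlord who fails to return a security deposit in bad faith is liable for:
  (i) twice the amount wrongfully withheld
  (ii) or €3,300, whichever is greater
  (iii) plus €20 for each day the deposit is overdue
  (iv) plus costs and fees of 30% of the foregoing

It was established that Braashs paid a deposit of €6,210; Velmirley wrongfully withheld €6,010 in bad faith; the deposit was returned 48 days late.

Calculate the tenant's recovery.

€16,874

Doubled: 2 × €6,010 = €12,020
Minimum €3,300: €12,020 meets the minimum, no increase.
Late-return penalty: 48 × €20 = €960
Damages plus late penalty: €12,020 + €960 = €12,980
Costs and fees: 30% of €12,980 = €3,894
Total recovery: €12,980 + €3,894 = €16,874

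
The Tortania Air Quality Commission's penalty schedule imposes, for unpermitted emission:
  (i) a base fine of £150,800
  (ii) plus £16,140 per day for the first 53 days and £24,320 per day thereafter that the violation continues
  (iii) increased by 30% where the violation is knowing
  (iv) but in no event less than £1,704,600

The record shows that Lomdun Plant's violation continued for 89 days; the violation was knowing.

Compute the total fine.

First 53 days: 53 × £16,140 = £855,420
Remaining days: (89 − 53) × £24,320 = £875,520
Per-day component: £855,420 + £875,520 = £1,730,940
Base plus per-day: £150,800 + £1,730,940 = £1,881,740
Enhancement: 30% of £1,881,740 = £564,522
Enhanced fine: £1,881,740 + £564,522 = £2,446,262
Minimum £1,704,600: £2,446,262 meets the minimum, no increase.

£2,446,262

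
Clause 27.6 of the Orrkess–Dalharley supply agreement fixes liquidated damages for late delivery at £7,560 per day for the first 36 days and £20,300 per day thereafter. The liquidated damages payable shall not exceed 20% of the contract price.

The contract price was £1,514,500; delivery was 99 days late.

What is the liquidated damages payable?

£302,900

First 36 days: 36 × £7,560 = £272,160
Remaining days: (99 − 36) × £20,300 = £1,278,900
Accrued per-day damages: £272,160 + £1,278,900 = £1,551,060
Cap: 20% of £1,514,500 = £302,900
Cap at £302,900: £1,551,060 exceeds the cap → £302,900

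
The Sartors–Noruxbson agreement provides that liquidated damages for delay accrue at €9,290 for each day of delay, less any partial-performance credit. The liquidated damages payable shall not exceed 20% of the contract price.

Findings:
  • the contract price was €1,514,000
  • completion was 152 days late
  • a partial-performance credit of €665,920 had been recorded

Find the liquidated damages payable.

Per-day damages: 152 × €9,290 = €1,412,080
Less partial-performance credit: €1,412,080 − €665,920 = €746,160
Cap: 20% of €1,514,000 = €302,800
Cap at €302,800: €746,160 exceeds the cap → €302,800

€302,800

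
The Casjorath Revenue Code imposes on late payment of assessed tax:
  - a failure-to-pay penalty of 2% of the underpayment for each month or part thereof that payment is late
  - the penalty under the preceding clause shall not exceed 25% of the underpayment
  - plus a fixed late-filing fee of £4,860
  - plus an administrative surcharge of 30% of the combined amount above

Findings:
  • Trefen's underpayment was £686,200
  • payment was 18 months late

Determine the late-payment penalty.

Accrued rate: 2% × 18 = 36%, capped at 25% → 25%
Failure-to-pay penalty: 25% of £686,200 = £171,550
Penalty before surcharge: £171,550 + £4,860 = £176,410
Administrative surcharge: 30% of £176,410 = £52,923
Total penalty: £176,410 + £52,923 = £229,333

£229,333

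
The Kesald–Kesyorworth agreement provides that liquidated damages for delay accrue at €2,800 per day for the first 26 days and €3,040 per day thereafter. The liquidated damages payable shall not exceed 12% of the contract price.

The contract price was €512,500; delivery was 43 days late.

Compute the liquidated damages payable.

First 26 days: 26 × €2,800 = €72,800
Remaining days: (43 − 26) × €3,040 = €51,680
Accrued per-day damages: €72,800 + €51,680 = €124,480
Cap: 12% of €512,500 = €61,500
Cap at €61,500: €124,480 exceeds the cap → €61,500

€61,500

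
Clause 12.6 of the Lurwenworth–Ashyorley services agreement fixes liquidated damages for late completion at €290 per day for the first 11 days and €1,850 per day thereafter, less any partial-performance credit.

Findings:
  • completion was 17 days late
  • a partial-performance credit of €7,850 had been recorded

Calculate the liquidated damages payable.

€6,440

First 11 days: 11 × €290 = €3,190
Remaining days: (17 − 11) × €1,850 = €11,100
Accrued per-day damages: €3,190 + €11,100 = €14,290
Less partial-performance credit: €14,290 − €7,850 = €6,440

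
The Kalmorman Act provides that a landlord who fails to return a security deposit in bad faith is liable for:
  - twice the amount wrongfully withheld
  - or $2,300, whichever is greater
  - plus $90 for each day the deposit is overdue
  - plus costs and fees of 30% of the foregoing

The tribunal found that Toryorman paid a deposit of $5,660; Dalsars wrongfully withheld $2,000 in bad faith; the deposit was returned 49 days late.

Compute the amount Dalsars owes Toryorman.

Doubled: 2 × $2,000 = $4,000
Minimum $2,300: $4,000 meets the minimum, no increase.
Late-return penalty: 49 × $90 = $4,410
Damages plus late penalty: $4,000 + $4,410 = $8,410
Costs and fees: 30% of $8,410 = $2,523
Total recovery: $8,410 + $2,523 = $10,933

Recovery: $10,933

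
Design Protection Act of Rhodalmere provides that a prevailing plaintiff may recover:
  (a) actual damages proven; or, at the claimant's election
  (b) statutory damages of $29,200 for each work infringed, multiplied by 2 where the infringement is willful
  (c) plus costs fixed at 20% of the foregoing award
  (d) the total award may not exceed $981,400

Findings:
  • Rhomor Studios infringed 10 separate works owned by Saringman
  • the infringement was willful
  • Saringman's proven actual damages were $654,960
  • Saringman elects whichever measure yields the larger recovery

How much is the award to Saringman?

$785,952

Statutory damages: 10 × $29,200 = $292,000
Doubled: 2 × $292,000 = $584,000
Greater of actual damages ($654,960) or enhanced statutory damages ($584,000): $654,960
Costs: 20% of $654,960 = $130,992
Award plus costs: $654,960 + $130,992 = $785,952
Cap at $981,400: $785,952 is within the cap, no reduction.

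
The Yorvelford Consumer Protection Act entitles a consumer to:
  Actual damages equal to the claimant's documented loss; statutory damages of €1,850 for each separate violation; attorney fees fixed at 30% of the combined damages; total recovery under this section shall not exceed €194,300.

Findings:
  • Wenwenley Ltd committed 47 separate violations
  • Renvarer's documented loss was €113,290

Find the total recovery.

Statutory damages: 47 × €1,850 = €86,950
Combined damages: €113,290 + €86,950 = €200,240
Attorney fees: 30% of €200,240 = €60,072
Total before cap: €200,240 + €60,072 = €260,312
Cap at €194,300: €260,312 exceeds the cap → €194,300

€194,300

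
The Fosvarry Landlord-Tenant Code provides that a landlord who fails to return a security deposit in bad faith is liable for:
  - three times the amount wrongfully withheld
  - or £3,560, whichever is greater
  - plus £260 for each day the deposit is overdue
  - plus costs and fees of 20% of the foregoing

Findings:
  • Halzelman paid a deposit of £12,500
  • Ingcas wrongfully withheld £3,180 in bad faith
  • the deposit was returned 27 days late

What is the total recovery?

£19,872

Trebled: 3 × £3,180 = £9,540
Minimum £3,560: £9,540 meets the minimum, no increase.
Late-return penalty: 27 × £260 = £7,020
Damages plus late penalty: £9,540 + £7,020 = £16,560
Costs and fees: 20% of £16,560 = £3,312
Total recovery: £16,560 + £3,312 = £19,872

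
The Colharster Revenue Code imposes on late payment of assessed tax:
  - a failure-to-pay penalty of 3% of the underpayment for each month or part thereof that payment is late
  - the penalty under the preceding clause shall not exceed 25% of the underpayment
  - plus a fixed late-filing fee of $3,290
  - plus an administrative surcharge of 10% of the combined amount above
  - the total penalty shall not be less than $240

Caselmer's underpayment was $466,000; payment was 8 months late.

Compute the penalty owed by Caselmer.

$126,643

Accrued rate: 3% × 8 = 24%, capped at 25% → 24%
Failure-to-pay penalty: 24% of $466,000 = $111,840
Penalty before surcharge: $111,840 + $3,290 = $115,130
Administrative surcharge: 10% of $115,130 = $11,513
Total penalty: $115,130 + $11,513 = $126,643
Minimum $240: $126,643 meets the minimum, no increase.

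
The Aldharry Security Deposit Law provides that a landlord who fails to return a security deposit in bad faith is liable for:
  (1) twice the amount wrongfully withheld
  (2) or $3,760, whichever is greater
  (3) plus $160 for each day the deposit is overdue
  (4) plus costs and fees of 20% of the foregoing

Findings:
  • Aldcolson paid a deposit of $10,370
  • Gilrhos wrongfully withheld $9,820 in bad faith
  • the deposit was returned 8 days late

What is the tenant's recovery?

Doubled: 2 × $9,820 = $19,640
Minimum $3,760: $19,640 meets the minimum, no increase.
Late-return penalty: 8 × $160 = $1,280
Damages plus late penalty: $19,640 + $1,280 = $20,920
Costs and fees: 20% of $20,920 = $4,184
Total recovery: $20,920 + $4,184 = $25,104

$25,104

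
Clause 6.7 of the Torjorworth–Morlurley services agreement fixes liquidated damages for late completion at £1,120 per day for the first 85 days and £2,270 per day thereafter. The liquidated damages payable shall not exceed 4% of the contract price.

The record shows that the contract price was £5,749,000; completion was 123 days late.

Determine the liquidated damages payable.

First 85 days: 85 × £1,120 = £95,200
Remaining days: (123 − 85) × £2,270 = £86,260
Accrued per-day damages: £95,200 + £86,260 = £181,460
Cap: 4% of £5,749,000 = £229,960
Cap at £229,960: £181,460 is within the cap, no reduction.

£181,460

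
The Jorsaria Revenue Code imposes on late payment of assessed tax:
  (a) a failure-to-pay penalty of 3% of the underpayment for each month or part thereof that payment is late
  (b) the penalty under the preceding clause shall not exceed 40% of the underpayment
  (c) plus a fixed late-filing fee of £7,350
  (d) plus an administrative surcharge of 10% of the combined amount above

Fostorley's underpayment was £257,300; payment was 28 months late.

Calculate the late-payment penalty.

Accrued rate: 3% × 28 = 84%, capped at 40% → 40%
Failure-to-pay penalty: 40% of £257,300 = £102,920
Penalty before surcharge: £102,920 + £7,350 = £110,270
Administrative surcharge: 10% of £110,270 = £11,027
Total penalty: £110,270 + £11,027 = £121,297

£121,297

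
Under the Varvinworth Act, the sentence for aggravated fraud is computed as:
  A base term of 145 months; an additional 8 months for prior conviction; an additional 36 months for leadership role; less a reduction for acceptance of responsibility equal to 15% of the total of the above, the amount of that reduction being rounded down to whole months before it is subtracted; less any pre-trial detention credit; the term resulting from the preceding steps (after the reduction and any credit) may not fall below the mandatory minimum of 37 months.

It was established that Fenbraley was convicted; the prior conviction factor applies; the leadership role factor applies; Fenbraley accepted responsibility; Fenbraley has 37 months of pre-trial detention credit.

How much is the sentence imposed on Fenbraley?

124 months

Prior conviction enhancement: +8 months
Leadership role enhancement: +36 months
Adjusted term: 145 months + 8 months + 36 months = 189 months
Acceptance of responsibility reduction: 15% of 189 months = 28 months (rounded down)
After reduction: 189 − 28 = 161 months
Less pre-trial detention credit: 161 months − 37 months = 124 months
Minimum 37 months: 124 months meets the minimum, no increase.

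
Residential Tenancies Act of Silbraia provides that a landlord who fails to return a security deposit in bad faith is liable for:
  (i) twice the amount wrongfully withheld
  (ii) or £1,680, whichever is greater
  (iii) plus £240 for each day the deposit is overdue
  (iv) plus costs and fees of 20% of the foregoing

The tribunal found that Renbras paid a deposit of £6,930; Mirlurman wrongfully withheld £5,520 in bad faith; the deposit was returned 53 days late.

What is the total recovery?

Doubled: 2 × £5,520 = £11,040
Minimum £1,680: £11,040 meets the minimum, no increase.
Late-return penalty: 53 × £240 = £12,720
Damages plus late penalty: £11,040 + £12,720 = £23,760
Costs and fees: 20% of £23,760 = £4,752
Total recovery: £23,760 + £4,752 = £28,512

£28,512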